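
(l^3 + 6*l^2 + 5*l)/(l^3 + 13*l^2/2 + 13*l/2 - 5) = 2*l*(l + 1)/(2*l^2 + 3*l - 2)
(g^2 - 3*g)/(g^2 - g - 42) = g*(3 - g)/(-g^2 + g + 42)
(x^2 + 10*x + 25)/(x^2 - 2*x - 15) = (x^2 + 10*x + 25)/(x^2 - 2*x - 15)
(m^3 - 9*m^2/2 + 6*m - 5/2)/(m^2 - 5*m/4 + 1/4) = 2*(2*m^2 - 7*m + 5)/(4*m - 1)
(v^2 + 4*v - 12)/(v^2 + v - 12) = (v^2 + 4*v - 12)/(v^2 + v - 12)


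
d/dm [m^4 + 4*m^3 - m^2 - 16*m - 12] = 4*m^3 + 12*m^2 - 2*m - 16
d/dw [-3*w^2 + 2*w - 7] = 2 - 6*w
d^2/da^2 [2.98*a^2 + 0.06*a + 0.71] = 5.96000000000000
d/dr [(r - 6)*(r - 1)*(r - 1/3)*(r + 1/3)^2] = 5*r^4 - 80*r^3/3 + 32*r^2/3 + 148*r/27 - 11/27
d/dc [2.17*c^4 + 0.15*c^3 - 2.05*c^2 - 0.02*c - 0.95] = 8.68*c^3 + 0.45*c^2 - 4.1*c - 0.02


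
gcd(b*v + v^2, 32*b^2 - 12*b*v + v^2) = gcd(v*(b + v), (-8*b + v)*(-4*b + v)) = 1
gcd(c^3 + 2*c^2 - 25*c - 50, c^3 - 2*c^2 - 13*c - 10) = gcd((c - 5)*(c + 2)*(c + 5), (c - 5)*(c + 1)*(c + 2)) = c^2 - 3*c - 10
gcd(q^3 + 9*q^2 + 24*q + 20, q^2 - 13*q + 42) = 1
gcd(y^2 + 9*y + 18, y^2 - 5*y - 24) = y + 3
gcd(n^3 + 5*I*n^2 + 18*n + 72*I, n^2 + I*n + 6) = n + 3*I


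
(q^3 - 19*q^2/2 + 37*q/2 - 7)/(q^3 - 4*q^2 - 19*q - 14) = (q^2 - 5*q/2 + 1)/(q^2 + 3*q + 2)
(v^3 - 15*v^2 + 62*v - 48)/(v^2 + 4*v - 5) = (v^2 - 14*v + 48)/(v + 5)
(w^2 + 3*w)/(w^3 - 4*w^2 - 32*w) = (w + 3)/(w^2 - 4*w - 32)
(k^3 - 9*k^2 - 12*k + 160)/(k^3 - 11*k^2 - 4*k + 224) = (k - 5)/(k - 7)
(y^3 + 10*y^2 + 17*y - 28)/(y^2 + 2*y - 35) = (y^2 + 3*y - 4)/(y - 5)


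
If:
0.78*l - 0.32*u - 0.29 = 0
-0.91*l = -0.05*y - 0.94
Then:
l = 0.0549450549450549*y + 1.03296703296703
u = 0.133928571428571*y + 1.61160714285714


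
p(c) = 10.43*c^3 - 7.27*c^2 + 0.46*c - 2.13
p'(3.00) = 238.45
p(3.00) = 215.43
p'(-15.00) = 7258.81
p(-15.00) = -36846.03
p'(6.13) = 1087.11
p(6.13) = 2130.02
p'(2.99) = 236.72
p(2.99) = 213.05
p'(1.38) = 39.98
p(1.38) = 12.07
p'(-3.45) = 423.05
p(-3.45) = -518.54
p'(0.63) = 3.72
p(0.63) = -2.12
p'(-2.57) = 244.50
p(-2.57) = -228.37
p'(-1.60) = 103.83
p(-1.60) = -64.20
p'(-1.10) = 54.31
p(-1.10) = -25.32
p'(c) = 31.29*c^2 - 14.54*c + 0.46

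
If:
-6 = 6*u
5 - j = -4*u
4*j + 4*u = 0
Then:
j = 1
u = -1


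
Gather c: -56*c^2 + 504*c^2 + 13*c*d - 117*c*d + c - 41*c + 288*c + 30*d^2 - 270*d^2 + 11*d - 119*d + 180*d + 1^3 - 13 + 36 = 448*c^2 + c*(248 - 104*d) - 240*d^2 + 72*d + 24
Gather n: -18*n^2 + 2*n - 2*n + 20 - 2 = 18 - 18*n^2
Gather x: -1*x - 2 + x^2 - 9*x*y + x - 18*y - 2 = x^2 - 9*x*y - 18*y - 4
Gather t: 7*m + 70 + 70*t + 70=7*m + 70*t + 140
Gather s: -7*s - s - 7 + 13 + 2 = 8 - 8*s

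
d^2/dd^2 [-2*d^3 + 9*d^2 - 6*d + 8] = 18 - 12*d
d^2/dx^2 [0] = 0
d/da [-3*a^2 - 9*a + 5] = -6*a - 9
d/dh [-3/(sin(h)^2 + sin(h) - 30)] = 3*(2*sin(h) + 1)*cos(h)/(sin(h)^2 + sin(h) - 30)^2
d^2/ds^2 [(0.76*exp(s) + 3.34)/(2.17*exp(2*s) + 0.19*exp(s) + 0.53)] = (3.578764*exp(4*s) + 62.597556*exp(3*s) - 1.11321*exp(2*s) - 15.321294*exp(s) - 0.122854)*exp(s)/(10.218313*exp(6*s) + 2.684073*exp(5*s) + 7.722162*exp(4*s) + 1.317973*exp(3*s) + 1.886058*exp(2*s) + 0.160113*exp(s) + 0.148877)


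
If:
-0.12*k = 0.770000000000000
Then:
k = -6.42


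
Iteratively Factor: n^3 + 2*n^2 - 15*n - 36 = (n + 3)*(n^2 - n - 12) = (n - 4)*(n + 3)*(n + 3)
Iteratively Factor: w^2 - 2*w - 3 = (w - 3)*(w + 1)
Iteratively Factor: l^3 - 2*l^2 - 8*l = (l - 4)*(l^2 + 2*l) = (l - 4)*(l + 2)*(l)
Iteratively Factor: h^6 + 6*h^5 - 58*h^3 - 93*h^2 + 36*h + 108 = (h + 2)*(h^5 + 4*h^4 - 8*h^3 - 42*h^2 - 9*h + 54) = (h - 1)*(h + 2)*(h^4 + 5*h^3 - 3*h^2 - 45*h - 54) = (h - 1)*(h + 2)^2*(h^3 + 3*h^2 - 9*h - 27) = (h - 1)*(h + 2)^2*(h + 3)*(h^2 - 9) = (h - 1)*(h + 2)^2*(h + 3)^2*(h - 3)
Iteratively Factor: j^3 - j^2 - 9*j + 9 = (j - 1)*(j^2 - 9) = (j - 3)*(j - 1)*(j + 3)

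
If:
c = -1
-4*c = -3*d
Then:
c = -1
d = -4/3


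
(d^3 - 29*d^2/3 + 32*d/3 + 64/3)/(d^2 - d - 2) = (3*d^2 - 32*d + 64)/(3*(d - 2))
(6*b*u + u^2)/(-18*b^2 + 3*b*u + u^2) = u/(-3*b + u)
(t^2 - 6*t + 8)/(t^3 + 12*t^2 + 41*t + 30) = (t^2 - 6*t + 8)/(t^3 + 12*t^2 + 41*t + 30)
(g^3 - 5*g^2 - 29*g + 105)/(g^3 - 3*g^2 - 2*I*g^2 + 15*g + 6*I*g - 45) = (g^2 - 2*g - 35)/(g^2 - 2*I*g + 15)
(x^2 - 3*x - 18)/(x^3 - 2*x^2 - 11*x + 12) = (x - 6)/(x^2 - 5*x + 4)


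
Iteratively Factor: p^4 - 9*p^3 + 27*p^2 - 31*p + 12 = (p - 1)*(p^3 - 8*p^2 + 19*p - 12) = (p - 1)^2*(p^2 - 7*p + 12) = (p - 3)*(p - 1)^2*(p - 4)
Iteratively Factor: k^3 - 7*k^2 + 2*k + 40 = (k + 2)*(k^2 - 9*k + 20) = (k - 4)*(k + 2)*(k - 5)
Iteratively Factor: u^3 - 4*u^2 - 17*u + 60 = (u - 3)*(u^2 - u - 20) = (u - 3)*(u + 4)*(u - 5)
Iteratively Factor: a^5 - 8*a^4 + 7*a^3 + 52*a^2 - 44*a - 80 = (a - 5)*(a^4 - 3*a^3 - 8*a^2 + 12*a + 16) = (a - 5)*(a + 2)*(a^3 - 5*a^2 + 2*a + 8) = (a - 5)*(a + 1)*(a + 2)*(a^2 - 6*a + 8) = (a - 5)*(a - 4)*(a + 1)*(a + 2)*(a - 2)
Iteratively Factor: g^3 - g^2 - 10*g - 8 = (g + 1)*(g^2 - 2*g - 8) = (g + 1)*(g + 2)*(g - 4)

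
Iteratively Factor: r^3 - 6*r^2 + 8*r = (r)*(r^2 - 6*r + 8) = r*(r - 2)*(r - 4)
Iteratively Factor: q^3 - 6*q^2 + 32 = (q - 4)*(q^2 - 2*q - 8) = (q - 4)^2*(q + 2)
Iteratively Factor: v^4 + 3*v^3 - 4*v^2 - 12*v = (v + 2)*(v^3 + v^2 - 6*v) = v*(v + 2)*(v^2 + v - 6) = v*(v - 2)*(v + 2)*(v + 3)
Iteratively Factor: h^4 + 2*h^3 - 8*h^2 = (h - 2)*(h^3 + 4*h^2) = h*(h - 2)*(h^2 + 4*h) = h^2*(h - 2)*(h + 4)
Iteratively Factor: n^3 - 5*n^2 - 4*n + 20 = (n - 2)*(n^2 - 3*n - 10) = (n - 2)*(n + 2)*(n - 5)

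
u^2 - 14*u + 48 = (u - 8)*(u - 6)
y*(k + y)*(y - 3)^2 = k*y^3 - 6*k*y^2 + 9*k*y + y^4 - 6*y^3 + 9*y^2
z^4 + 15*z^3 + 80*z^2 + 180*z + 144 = (z + 2)*(z + 3)*(z + 4)*(z + 6)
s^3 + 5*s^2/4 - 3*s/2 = s*(s - 3/4)*(s + 2)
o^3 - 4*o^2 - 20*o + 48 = (o - 6)*(o - 2)*(o + 4)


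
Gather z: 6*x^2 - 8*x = 6*x^2 - 8*x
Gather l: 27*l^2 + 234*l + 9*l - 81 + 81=27*l^2 + 243*l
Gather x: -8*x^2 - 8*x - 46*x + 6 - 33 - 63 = -8*x^2 - 54*x - 90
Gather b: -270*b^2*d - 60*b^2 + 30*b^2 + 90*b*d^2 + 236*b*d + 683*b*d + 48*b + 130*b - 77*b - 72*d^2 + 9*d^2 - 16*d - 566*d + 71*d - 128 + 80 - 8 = b^2*(-270*d - 30) + b*(90*d^2 + 919*d + 101) - 63*d^2 - 511*d - 56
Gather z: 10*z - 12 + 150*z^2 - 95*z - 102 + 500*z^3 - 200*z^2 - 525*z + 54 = 500*z^3 - 50*z^2 - 610*z - 60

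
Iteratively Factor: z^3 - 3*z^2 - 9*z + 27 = (z - 3)*(z^2 - 9) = (z - 3)^2*(z + 3)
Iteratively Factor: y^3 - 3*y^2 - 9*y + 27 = (y - 3)*(y^2 - 9) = (y - 3)*(y + 3)*(y - 3)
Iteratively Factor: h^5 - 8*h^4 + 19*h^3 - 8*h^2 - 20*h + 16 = (h + 1)*(h^4 - 9*h^3 + 28*h^2 - 36*h + 16) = (h - 2)*(h + 1)*(h^3 - 7*h^2 + 14*h - 8) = (h - 2)*(h - 1)*(h + 1)*(h^2 - 6*h + 8) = (h - 2)^2*(h - 1)*(h + 1)*(h - 4)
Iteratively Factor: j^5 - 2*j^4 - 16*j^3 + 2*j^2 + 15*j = (j + 3)*(j^4 - 5*j^3 - j^2 + 5*j) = (j - 1)*(j + 3)*(j^3 - 4*j^2 - 5*j) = j*(j - 1)*(j + 3)*(j^2 - 4*j - 5) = j*(j - 5)*(j - 1)*(j + 3)*(j + 1)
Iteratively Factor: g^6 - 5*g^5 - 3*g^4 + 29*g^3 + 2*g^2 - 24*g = (g)*(g^5 - 5*g^4 - 3*g^3 + 29*g^2 + 2*g - 24) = g*(g + 2)*(g^4 - 7*g^3 + 11*g^2 + 7*g - 12) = g*(g - 3)*(g + 2)*(g^3 - 4*g^2 - g + 4) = g*(g - 3)*(g + 1)*(g + 2)*(g^2 - 5*g + 4) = g*(g - 3)*(g - 1)*(g + 1)*(g + 2)*(g - 4)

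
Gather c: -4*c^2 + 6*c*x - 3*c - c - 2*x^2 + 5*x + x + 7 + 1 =-4*c^2 + c*(6*x - 4) - 2*x^2 + 6*x + 8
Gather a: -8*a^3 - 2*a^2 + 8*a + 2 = -8*a^3 - 2*a^2 + 8*a + 2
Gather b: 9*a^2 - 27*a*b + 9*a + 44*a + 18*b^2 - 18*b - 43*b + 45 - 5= 9*a^2 + 53*a + 18*b^2 + b*(-27*a - 61) + 40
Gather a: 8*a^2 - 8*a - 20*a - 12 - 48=8*a^2 - 28*a - 60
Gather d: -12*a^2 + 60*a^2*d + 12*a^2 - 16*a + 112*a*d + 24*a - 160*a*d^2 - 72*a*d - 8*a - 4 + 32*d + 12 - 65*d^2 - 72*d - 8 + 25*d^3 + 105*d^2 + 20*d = 25*d^3 + d^2*(40 - 160*a) + d*(60*a^2 + 40*a - 20)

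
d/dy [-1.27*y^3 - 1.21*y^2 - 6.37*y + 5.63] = -3.81*y^2 - 2.42*y - 6.37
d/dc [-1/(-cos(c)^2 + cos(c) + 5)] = (2*cos(c) - 1)*sin(c)/(sin(c)^2 + cos(c) + 4)^2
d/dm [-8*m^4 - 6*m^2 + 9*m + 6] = -32*m^3 - 12*m + 9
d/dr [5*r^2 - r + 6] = 10*r - 1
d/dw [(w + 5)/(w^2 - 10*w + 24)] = (w^2 - 10*w - 2*(w - 5)*(w + 5) + 24)/(w^2 - 10*w + 24)^2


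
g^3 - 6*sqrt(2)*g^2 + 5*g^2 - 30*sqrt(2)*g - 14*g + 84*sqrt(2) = (g - 2)*(g + 7)*(g - 6*sqrt(2))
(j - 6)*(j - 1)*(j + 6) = j^3 - j^2 - 36*j + 36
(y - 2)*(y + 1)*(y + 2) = y^3 + y^2 - 4*y - 4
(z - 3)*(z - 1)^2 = z^3 - 5*z^2 + 7*z - 3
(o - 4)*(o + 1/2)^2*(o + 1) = o^4 - 2*o^3 - 27*o^2/4 - 19*o/4 - 1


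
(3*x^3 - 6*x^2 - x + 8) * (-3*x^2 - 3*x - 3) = -9*x^5 + 9*x^4 + 12*x^3 - 3*x^2 - 21*x - 24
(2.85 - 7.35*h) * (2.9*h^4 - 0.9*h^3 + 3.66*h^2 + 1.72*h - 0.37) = -21.315*h^5 + 14.88*h^4 - 29.466*h^3 - 2.211*h^2 + 7.6215*h - 1.0545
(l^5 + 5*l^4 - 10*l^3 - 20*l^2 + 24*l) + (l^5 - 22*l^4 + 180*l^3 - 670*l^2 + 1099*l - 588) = 2*l^5 - 17*l^4 + 170*l^3 - 690*l^2 + 1123*l - 588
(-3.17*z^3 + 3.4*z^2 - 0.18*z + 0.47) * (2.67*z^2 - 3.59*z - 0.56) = -8.4639*z^5 + 20.4583*z^4 - 10.9114*z^3 - 0.00290000000000024*z^2 - 1.5865*z - 0.2632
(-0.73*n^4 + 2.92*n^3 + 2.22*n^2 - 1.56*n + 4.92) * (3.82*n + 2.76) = -2.7886*n^5 + 9.1396*n^4 + 16.5396*n^3 + 0.168*n^2 + 14.4888*n + 13.5792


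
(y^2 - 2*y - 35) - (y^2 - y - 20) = -y - 15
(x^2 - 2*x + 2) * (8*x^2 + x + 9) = 8*x^4 - 15*x^3 + 23*x^2 - 16*x + 18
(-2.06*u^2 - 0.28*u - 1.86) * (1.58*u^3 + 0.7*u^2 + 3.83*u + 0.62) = -3.2548*u^5 - 1.8844*u^4 - 11.0246*u^3 - 3.6516*u^2 - 7.2974*u - 1.1532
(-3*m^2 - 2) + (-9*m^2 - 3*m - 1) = -12*m^2 - 3*m - 3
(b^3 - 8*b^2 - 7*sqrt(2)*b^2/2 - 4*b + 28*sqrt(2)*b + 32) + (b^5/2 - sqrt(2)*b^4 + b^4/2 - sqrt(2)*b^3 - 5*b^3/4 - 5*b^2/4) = b^5/2 - sqrt(2)*b^4 + b^4/2 - sqrt(2)*b^3 - b^3/4 - 37*b^2/4 - 7*sqrt(2)*b^2/2 - 4*b + 28*sqrt(2)*b + 32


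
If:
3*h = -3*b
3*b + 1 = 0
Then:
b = -1/3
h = 1/3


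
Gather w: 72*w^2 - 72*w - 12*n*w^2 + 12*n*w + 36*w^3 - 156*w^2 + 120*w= 36*w^3 + w^2*(-12*n - 84) + w*(12*n + 48)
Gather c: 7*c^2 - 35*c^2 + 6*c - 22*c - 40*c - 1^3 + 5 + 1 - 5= -28*c^2 - 56*c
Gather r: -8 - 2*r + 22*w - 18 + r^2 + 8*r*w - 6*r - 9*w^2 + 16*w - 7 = r^2 + r*(8*w - 8) - 9*w^2 + 38*w - 33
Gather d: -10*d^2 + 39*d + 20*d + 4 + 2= -10*d^2 + 59*d + 6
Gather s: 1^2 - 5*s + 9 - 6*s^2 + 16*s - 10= -6*s^2 + 11*s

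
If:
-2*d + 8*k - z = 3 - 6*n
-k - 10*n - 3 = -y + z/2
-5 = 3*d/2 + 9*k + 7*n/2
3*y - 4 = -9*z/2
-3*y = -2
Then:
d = -13219/5112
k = -67/2556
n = -431/1704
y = 2/3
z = 4/9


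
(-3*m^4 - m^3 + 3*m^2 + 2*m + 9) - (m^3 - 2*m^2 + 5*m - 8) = -3*m^4 - 2*m^3 + 5*m^2 - 3*m + 17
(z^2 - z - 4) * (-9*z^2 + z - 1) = -9*z^4 + 10*z^3 + 34*z^2 - 3*z + 4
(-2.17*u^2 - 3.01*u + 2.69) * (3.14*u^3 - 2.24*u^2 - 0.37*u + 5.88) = -6.8138*u^5 - 4.5906*u^4 + 15.9919*u^3 - 17.6715*u^2 - 18.6941*u + 15.8172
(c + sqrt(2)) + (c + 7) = 2*c + sqrt(2) + 7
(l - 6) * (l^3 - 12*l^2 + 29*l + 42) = l^4 - 18*l^3 + 101*l^2 - 132*l - 252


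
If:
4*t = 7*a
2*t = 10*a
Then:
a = 0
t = 0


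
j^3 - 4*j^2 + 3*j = j*(j - 3)*(j - 1)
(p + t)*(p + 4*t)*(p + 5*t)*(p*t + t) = p^4*t + 10*p^3*t^2 + p^3*t + 29*p^2*t^3 + 10*p^2*t^2 + 20*p*t^4 + 29*p*t^3 + 20*t^4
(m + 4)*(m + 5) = m^2 + 9*m + 20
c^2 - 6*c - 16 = (c - 8)*(c + 2)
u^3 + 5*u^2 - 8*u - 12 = (u - 2)*(u + 1)*(u + 6)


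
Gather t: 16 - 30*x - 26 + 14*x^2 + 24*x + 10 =14*x^2 - 6*x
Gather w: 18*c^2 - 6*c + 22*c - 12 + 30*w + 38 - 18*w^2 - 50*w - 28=18*c^2 + 16*c - 18*w^2 - 20*w - 2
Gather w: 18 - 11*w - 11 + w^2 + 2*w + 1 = w^2 - 9*w + 8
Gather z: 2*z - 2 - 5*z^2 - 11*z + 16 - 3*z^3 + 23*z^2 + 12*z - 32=-3*z^3 + 18*z^2 + 3*z - 18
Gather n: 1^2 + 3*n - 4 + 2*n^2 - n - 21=2*n^2 + 2*n - 24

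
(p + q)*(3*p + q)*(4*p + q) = 12*p^3 + 19*p^2*q + 8*p*q^2 + q^3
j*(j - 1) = j^2 - j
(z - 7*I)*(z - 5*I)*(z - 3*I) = z^3 - 15*I*z^2 - 71*z + 105*I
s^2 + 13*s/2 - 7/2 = (s - 1/2)*(s + 7)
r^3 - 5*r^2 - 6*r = r*(r - 6)*(r + 1)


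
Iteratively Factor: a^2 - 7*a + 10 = (a - 5)*(a - 2)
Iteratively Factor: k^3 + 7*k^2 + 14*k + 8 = (k + 4)*(k^2 + 3*k + 2) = (k + 1)*(k + 4)*(k + 2)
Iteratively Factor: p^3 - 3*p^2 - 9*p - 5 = (p + 1)*(p^2 - 4*p - 5) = (p + 1)^2*(p - 5)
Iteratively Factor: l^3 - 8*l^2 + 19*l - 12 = (l - 3)*(l^2 - 5*l + 4) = (l - 3)*(l - 1)*(l - 4)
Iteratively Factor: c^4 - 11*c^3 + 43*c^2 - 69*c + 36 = (c - 4)*(c^3 - 7*c^2 + 15*c - 9) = (c - 4)*(c - 3)*(c^2 - 4*c + 3) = (c - 4)*(c - 3)*(c - 1)*(c - 3)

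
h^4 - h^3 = h^3*(h - 1)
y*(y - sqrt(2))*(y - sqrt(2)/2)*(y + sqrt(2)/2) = y^4 - sqrt(2)*y^3 - y^2/2 + sqrt(2)*y/2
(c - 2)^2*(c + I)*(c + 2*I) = c^4 - 4*c^3 + 3*I*c^3 + 2*c^2 - 12*I*c^2 + 8*c + 12*I*c - 8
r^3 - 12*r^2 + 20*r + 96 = (r - 8)*(r - 6)*(r + 2)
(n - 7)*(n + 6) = n^2 - n - 42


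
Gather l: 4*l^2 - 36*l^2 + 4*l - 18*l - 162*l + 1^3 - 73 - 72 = -32*l^2 - 176*l - 144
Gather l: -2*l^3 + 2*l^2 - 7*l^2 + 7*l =-2*l^3 - 5*l^2 + 7*l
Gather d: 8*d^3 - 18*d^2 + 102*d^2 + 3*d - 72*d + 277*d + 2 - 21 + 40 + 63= 8*d^3 + 84*d^2 + 208*d + 84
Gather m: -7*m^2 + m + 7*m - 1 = -7*m^2 + 8*m - 1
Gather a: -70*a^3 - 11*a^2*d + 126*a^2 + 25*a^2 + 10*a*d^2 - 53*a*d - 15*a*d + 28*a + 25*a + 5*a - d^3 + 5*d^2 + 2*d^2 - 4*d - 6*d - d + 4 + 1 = -70*a^3 + a^2*(151 - 11*d) + a*(10*d^2 - 68*d + 58) - d^3 + 7*d^2 - 11*d + 5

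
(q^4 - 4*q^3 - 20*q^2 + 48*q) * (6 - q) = -q^5 + 10*q^4 - 4*q^3 - 168*q^2 + 288*q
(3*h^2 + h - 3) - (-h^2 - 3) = 4*h^2 + h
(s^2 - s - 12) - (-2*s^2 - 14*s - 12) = 3*s^2 + 13*s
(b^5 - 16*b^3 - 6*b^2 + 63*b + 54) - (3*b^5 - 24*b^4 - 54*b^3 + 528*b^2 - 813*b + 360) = -2*b^5 + 24*b^4 + 38*b^3 - 534*b^2 + 876*b - 306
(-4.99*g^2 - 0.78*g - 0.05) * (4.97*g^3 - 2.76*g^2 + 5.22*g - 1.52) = -24.8003*g^5 + 9.8958*g^4 - 24.1435*g^3 + 3.6512*g^2 + 0.9246*g + 0.076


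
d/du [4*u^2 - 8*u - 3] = 8*u - 8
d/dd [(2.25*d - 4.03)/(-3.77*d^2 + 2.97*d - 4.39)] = (8.4825*d^2 - 30.3862*d + 2.0916)/(14.2129*d^4 - 22.3938*d^3 + 41.9215*d^2 - 26.0766*d + 19.2721)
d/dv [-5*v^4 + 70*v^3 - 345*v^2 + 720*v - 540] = -20*v^3 + 210*v^2 - 690*v + 720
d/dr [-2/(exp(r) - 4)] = 2*exp(r)/(exp(r) - 4)^2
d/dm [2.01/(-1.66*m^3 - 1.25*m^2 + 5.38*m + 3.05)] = (10.0098*m^2 + 5.025*m - 10.8138)/(1.66*m^3 + 1.25*m^2 - 5.38*m - 3.05)^2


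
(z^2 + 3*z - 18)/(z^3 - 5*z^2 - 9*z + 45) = (z + 6)/(z^2 - 2*z - 15)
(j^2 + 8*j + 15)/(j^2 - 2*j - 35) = (j + 3)/(j - 7)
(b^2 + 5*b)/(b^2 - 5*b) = (b + 5)/(b - 5)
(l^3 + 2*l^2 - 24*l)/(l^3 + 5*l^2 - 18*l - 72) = l/(l + 3)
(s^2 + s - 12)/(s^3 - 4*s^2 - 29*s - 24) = (-s^2 - s + 12)/(-s^3 + 4*s^2 + 29*s + 24)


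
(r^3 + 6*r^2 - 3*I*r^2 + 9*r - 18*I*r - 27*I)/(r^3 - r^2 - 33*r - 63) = (r - 3*I)/(r - 7)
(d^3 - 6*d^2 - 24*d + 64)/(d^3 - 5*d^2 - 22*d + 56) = (d - 8)/(d - 7)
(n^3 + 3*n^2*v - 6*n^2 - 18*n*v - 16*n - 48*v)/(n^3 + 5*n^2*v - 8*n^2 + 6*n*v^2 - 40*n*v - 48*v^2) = (n + 2)/(n + 2*v)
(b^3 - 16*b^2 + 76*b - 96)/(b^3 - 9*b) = (b^3 - 16*b^2 + 76*b - 96)/(b*(b^2 - 9))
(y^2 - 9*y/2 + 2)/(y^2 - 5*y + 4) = (y - 1/2)/(y - 1)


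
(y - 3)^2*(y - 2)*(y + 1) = y^4 - 7*y^3 + 13*y^2 + 3*y - 18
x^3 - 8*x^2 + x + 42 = (x - 7)*(x - 3)*(x + 2)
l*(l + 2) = l^2 + 2*l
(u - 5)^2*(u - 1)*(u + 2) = u^4 - 9*u^3 + 13*u^2 + 45*u - 50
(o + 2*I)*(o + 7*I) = o^2 + 9*I*o - 14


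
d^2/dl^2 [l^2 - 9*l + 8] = 2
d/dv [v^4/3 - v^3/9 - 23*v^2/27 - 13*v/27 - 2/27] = 4*v^3/3 - v^2/3 - 46*v/27 - 13/27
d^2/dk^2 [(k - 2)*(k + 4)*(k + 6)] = 6*k + 16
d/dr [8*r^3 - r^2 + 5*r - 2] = 24*r^2 - 2*r + 5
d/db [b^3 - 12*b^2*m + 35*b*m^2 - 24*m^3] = 3*b^2 - 24*b*m + 35*m^2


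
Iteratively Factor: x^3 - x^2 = (x)*(x^2 - x) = x^2*(x - 1)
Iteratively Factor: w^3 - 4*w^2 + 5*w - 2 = (w - 1)*(w^2 - 3*w + 2) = (w - 2)*(w - 1)*(w - 1)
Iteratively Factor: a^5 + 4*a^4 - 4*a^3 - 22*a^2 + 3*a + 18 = (a + 3)*(a^4 + a^3 - 7*a^2 - a + 6) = (a + 3)^2*(a^3 - 2*a^2 - a + 2) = (a + 1)*(a + 3)^2*(a^2 - 3*a + 2) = (a - 1)*(a + 1)*(a + 3)^2*(a - 2)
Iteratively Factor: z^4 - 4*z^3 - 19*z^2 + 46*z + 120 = (z + 3)*(z^3 - 7*z^2 + 2*z + 40) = (z + 2)*(z + 3)*(z^2 - 9*z + 20) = (z - 4)*(z + 2)*(z + 3)*(z - 5)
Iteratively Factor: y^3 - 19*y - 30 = (y + 2)*(y^2 - 2*y - 15) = (y - 5)*(y + 2)*(y + 3)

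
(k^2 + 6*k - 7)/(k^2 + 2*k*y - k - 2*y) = (k + 7)/(k + 2*y)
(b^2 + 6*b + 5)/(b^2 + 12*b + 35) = (b + 1)/(b + 7)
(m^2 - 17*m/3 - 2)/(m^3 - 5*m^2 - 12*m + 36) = (m + 1/3)/(m^2 + m - 6)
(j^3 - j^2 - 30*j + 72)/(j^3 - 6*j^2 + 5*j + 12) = (j + 6)/(j + 1)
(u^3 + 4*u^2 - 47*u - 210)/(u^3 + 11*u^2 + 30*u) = (u - 7)/u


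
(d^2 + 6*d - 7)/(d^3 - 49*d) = (d - 1)/(d*(d - 7))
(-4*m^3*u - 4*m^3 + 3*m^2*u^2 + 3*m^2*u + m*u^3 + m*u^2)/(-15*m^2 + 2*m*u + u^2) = m*(-4*m^2*u - 4*m^2 + 3*m*u^2 + 3*m*u + u^3 + u^2)/(-15*m^2 + 2*m*u + u^2)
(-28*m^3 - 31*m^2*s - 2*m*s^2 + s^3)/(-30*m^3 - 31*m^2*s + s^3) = (-28*m^2 - 3*m*s + s^2)/(-30*m^2 - m*s + s^2)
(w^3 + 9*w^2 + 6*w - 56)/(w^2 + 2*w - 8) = w + 7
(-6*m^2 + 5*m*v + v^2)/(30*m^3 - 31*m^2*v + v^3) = 1/(-5*m + v)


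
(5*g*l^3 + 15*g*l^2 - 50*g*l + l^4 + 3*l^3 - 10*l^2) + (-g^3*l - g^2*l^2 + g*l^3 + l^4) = -g^3*l - g^2*l^2 + 6*g*l^3 + 15*g*l^2 - 50*g*l + 2*l^4 + 3*l^3 - 10*l^2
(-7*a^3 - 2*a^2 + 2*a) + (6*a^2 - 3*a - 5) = -7*a^3 + 4*a^2 - a - 5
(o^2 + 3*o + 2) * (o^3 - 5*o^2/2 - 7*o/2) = o^5 + o^4/2 - 9*o^3 - 31*o^2/2 - 7*o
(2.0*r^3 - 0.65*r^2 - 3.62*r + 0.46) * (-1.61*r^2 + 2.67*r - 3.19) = -3.22*r^5 + 6.3865*r^4 - 2.2873*r^3 - 8.3325*r^2 + 12.776*r - 1.4674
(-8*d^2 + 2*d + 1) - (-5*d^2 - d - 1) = -3*d^2 + 3*d + 2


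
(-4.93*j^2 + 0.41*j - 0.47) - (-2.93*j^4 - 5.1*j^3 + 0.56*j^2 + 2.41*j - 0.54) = 2.93*j^4 + 5.1*j^3 - 5.49*j^2 - 2.0*j + 0.0700000000000001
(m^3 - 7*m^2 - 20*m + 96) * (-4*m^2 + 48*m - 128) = -4*m^5 + 76*m^4 - 384*m^3 - 448*m^2 + 7168*m - 12288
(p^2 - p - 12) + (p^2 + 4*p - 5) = 2*p^2 + 3*p - 17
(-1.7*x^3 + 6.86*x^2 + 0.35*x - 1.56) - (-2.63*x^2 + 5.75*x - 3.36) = -1.7*x^3 + 9.49*x^2 - 5.4*x + 1.8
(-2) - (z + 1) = -z - 3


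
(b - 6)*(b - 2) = b^2 - 8*b + 12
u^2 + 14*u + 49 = (u + 7)^2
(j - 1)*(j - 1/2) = j^2 - 3*j/2 + 1/2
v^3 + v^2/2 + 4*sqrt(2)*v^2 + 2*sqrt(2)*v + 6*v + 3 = (v + 1/2)*(v + sqrt(2))*(v + 3*sqrt(2))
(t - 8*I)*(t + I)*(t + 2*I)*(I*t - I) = I*t^4 + 5*t^3 - I*t^3 - 5*t^2 + 22*I*t^2 - 16*t - 22*I*t + 16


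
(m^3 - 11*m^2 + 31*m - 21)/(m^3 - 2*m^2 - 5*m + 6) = (m - 7)/(m + 2)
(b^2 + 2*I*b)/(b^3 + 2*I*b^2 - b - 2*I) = b/(b^2 - 1)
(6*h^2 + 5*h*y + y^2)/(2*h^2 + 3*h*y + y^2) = (3*h + y)/(h + y)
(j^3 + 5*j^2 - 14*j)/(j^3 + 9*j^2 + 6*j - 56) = j/(j + 4)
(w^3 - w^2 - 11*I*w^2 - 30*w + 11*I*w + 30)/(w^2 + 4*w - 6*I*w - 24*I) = (w^2 - w*(1 + 5*I) + 5*I)/(w + 4)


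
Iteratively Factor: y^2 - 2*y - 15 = (y - 5)*(y + 3)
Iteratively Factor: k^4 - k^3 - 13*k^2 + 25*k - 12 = (k + 4)*(k^3 - 5*k^2 + 7*k - 3) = (k - 3)*(k + 4)*(k^2 - 2*k + 1) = (k - 3)*(k - 1)*(k + 4)*(k - 1)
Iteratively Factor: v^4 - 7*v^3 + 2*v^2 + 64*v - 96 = (v - 4)*(v^3 - 3*v^2 - 10*v + 24) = (v - 4)*(v - 2)*(v^2 - v - 12) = (v - 4)*(v - 2)*(v + 3)*(v - 4)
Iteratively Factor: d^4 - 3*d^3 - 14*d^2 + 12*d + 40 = (d - 2)*(d^3 - d^2 - 16*d - 20) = (d - 5)*(d - 2)*(d^2 + 4*d + 4) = (d - 5)*(d - 2)*(d + 2)*(d + 2)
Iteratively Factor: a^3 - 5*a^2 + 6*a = (a - 2)*(a^2 - 3*a) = a*(a - 2)*(a - 3)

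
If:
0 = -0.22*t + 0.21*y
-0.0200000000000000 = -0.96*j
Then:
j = 0.02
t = 0.954545454545455*y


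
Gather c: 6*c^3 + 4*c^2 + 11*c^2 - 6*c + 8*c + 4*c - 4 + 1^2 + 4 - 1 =6*c^3 + 15*c^2 + 6*c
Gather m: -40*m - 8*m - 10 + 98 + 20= 108 - 48*m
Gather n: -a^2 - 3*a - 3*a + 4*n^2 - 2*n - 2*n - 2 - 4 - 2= -a^2 - 6*a + 4*n^2 - 4*n - 8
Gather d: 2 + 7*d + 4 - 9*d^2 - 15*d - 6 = -9*d^2 - 8*d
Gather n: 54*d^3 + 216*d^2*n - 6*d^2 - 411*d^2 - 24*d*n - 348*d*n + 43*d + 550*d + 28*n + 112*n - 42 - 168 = 54*d^3 - 417*d^2 + 593*d + n*(216*d^2 - 372*d + 140) - 210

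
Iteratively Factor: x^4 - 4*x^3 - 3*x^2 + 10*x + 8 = (x - 4)*(x^3 - 3*x - 2) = (x - 4)*(x + 1)*(x^2 - x - 2) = (x - 4)*(x + 1)^2*(x - 2)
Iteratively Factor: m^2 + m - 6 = (m - 2)*(m + 3)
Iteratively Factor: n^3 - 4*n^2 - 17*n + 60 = (n + 4)*(n^2 - 8*n + 15) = (n - 3)*(n + 4)*(n - 5)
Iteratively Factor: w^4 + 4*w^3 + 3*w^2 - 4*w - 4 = (w + 2)*(w^3 + 2*w^2 - w - 2) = (w - 1)*(w + 2)*(w^2 + 3*w + 2) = (w - 1)*(w + 2)^2*(w + 1)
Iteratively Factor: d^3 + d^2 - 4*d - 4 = (d - 2)*(d^2 + 3*d + 2) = (d - 2)*(d + 2)*(d + 1)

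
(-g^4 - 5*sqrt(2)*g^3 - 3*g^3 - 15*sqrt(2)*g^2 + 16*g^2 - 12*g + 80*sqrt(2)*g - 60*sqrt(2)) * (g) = -g^5 - 5*sqrt(2)*g^4 - 3*g^4 - 15*sqrt(2)*g^3 + 16*g^3 - 12*g^2 + 80*sqrt(2)*g^2 - 60*sqrt(2)*g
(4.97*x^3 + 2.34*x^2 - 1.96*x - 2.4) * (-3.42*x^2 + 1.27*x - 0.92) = -16.9974*x^5 - 1.6909*x^4 + 5.1026*x^3 + 3.566*x^2 - 1.2448*x + 2.208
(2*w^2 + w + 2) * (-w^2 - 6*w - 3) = -2*w^4 - 13*w^3 - 14*w^2 - 15*w - 6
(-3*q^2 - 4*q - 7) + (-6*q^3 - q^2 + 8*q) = -6*q^3 - 4*q^2 + 4*q - 7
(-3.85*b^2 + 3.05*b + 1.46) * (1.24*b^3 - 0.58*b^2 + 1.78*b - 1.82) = -4.774*b^5 + 6.015*b^4 - 6.8116*b^3 + 11.5892*b^2 - 2.9522*b - 2.6572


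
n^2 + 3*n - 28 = (n - 4)*(n + 7)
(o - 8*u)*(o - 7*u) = o^2 - 15*o*u + 56*u^2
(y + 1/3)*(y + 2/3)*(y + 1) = y^3 + 2*y^2 + 11*y/9 + 2/9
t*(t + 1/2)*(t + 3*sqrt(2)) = t^3 + t^2/2 + 3*sqrt(2)*t^2 + 3*sqrt(2)*t/2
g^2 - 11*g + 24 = (g - 8)*(g - 3)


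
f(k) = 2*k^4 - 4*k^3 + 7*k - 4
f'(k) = 8*k^3 - 12*k^2 + 7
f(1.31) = 2.07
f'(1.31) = 4.39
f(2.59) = 34.63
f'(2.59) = 65.49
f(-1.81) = 28.51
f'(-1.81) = -79.75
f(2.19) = 15.32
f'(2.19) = 33.47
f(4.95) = 746.25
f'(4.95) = 683.27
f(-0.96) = -5.48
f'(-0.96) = -11.14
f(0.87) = 0.60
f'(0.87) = 3.19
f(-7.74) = 8974.40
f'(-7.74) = -4421.37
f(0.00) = -4.00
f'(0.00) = 7.00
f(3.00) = 71.00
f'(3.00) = 115.00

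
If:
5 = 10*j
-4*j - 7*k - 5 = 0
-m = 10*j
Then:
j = 1/2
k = -1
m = -5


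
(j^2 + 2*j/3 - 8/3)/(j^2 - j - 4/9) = 3*(j + 2)/(3*j + 1)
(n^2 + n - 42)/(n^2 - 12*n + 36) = (n + 7)/(n - 6)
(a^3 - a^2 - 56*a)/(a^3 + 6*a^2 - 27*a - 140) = a*(a - 8)/(a^2 - a - 20)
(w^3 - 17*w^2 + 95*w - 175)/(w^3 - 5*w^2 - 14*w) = (w^2 - 10*w + 25)/(w*(w + 2))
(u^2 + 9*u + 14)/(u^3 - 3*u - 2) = (u^2 + 9*u + 14)/(u^3 - 3*u - 2)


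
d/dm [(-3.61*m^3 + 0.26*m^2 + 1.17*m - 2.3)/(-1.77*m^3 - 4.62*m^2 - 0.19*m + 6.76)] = (17.1384*m^4 + 5.5136*m^3 - 80.0678*m^2 - 17.7368*m + 7.4722)/(3.1329*m^6 + 16.3548*m^5 + 22.017*m^4 - 22.1748*m^3 - 62.4263*m^2 - 2.5688*m + 45.6976)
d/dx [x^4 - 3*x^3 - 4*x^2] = x*(4*x^2 - 9*x - 8)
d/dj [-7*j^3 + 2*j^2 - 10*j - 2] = -21*j^2 + 4*j - 10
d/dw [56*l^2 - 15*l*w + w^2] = -15*l + 2*w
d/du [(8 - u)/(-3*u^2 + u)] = (-3*u^2 + 48*u - 8)/(u^2*(9*u^2 - 6*u + 1))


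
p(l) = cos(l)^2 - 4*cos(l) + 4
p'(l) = -2*sin(l)*cos(l) + 4*sin(l)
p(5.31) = 2.07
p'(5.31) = -2.38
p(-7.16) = 1.85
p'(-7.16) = -2.09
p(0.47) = 1.23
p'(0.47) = 1.00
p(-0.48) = 1.24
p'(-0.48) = -1.03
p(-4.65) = 4.25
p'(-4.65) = 4.12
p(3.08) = 8.99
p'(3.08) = 0.37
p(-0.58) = 1.35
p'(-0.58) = -1.28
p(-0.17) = 1.03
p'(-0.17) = -0.34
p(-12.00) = 1.34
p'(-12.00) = 1.24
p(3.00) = 8.94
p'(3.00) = 0.84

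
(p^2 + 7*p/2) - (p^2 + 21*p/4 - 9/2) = 9/2 - 7*p/4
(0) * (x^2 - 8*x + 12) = 0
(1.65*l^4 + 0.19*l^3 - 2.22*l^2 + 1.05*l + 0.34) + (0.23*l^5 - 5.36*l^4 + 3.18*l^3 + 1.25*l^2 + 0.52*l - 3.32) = 0.23*l^5 - 3.71*l^4 + 3.37*l^3 - 0.97*l^2 + 1.57*l - 2.98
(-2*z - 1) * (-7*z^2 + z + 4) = 14*z^3 + 5*z^2 - 9*z - 4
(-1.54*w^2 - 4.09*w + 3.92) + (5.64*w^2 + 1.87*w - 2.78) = 4.1*w^2 - 2.22*w + 1.14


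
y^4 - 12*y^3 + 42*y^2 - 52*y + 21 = (y - 7)*(y - 3)*(y - 1)^2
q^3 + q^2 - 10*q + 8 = (q - 2)*(q - 1)*(q + 4)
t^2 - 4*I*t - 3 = (t - 3*I)*(t - I)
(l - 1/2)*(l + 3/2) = l^2 + l - 3/4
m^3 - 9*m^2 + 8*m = m*(m - 8)*(m - 1)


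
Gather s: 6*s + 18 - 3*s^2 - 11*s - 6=-3*s^2 - 5*s + 12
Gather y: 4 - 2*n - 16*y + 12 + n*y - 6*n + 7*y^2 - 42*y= -8*n + 7*y^2 + y*(n - 58) + 16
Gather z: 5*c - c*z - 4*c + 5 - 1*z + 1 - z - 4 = c + z*(-c - 2) + 2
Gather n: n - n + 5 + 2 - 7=0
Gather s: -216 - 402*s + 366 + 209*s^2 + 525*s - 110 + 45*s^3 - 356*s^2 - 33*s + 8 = 45*s^3 - 147*s^2 + 90*s + 48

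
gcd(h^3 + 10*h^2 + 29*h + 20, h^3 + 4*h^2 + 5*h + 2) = h + 1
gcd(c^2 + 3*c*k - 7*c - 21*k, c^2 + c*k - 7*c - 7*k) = c - 7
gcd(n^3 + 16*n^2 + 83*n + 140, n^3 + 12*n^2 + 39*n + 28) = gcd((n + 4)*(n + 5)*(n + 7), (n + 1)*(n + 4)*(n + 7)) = n^2 + 11*n + 28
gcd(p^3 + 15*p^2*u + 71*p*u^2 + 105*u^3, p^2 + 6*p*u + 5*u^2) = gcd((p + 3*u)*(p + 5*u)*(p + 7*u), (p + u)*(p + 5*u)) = p + 5*u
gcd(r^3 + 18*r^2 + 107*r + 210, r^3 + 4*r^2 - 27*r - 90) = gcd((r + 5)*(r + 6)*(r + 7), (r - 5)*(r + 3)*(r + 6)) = r + 6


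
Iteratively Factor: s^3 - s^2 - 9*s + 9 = (s - 1)*(s^2 - 9) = (s - 1)*(s + 3)*(s - 3)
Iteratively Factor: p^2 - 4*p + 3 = (p - 1)*(p - 3)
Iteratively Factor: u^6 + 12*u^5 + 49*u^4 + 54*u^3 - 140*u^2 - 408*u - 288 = (u + 3)*(u^5 + 9*u^4 + 22*u^3 - 12*u^2 - 104*u - 96) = (u + 3)^2*(u^4 + 6*u^3 + 4*u^2 - 24*u - 32) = (u - 2)*(u + 3)^2*(u^3 + 8*u^2 + 20*u + 16) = (u - 2)*(u + 3)^2*(u + 4)*(u^2 + 4*u + 4) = (u - 2)*(u + 2)*(u + 3)^2*(u + 4)*(u + 2)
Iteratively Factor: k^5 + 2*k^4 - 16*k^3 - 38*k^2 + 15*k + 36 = (k - 4)*(k^4 + 6*k^3 + 8*k^2 - 6*k - 9) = (k - 4)*(k - 1)*(k^3 + 7*k^2 + 15*k + 9) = (k - 4)*(k - 1)*(k + 3)*(k^2 + 4*k + 3) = (k - 4)*(k - 1)*(k + 3)^2*(k + 1)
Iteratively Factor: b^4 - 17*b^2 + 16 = (b - 4)*(b^3 + 4*b^2 - b - 4) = (b - 4)*(b + 1)*(b^2 + 3*b - 4) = (b - 4)*(b + 1)*(b + 4)*(b - 1)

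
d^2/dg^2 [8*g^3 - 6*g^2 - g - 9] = 48*g - 12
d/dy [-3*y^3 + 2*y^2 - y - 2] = -9*y^2 + 4*y - 1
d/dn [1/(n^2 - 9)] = -2*n/(n^2 - 9)^2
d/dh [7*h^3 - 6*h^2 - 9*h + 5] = 21*h^2 - 12*h - 9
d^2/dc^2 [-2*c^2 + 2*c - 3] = -4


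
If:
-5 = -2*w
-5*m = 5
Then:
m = -1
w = 5/2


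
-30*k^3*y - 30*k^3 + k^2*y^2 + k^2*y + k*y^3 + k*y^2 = (-5*k + y)*(6*k + y)*(k*y + k)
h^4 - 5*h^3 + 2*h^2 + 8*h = h*(h - 4)*(h - 2)*(h + 1)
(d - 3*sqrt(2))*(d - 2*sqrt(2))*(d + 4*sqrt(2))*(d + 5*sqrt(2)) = d^4 + 4*sqrt(2)*d^3 - 38*d^2 - 92*sqrt(2)*d + 480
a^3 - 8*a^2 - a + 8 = (a - 8)*(a - 1)*(a + 1)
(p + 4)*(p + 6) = p^2 + 10*p + 24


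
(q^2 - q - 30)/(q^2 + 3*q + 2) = (q^2 - q - 30)/(q^2 + 3*q + 2)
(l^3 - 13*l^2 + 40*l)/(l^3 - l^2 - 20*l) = (l - 8)/(l + 4)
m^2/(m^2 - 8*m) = m/(m - 8)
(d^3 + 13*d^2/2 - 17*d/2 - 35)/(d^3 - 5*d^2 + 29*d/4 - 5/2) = 2*(d^2 + 9*d + 14)/(2*d^2 - 5*d + 2)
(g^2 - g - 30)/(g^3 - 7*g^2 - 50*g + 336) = (g + 5)/(g^2 - g - 56)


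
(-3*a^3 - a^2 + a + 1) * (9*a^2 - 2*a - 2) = -27*a^5 - 3*a^4 + 17*a^3 + 9*a^2 - 4*a - 2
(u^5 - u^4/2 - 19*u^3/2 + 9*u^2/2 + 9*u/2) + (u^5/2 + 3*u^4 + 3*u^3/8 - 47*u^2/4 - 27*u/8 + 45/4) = 3*u^5/2 + 5*u^4/2 - 73*u^3/8 - 29*u^2/4 + 9*u/8 + 45/4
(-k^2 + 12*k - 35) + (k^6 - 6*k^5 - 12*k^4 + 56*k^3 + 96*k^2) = k^6 - 6*k^5 - 12*k^4 + 56*k^3 + 95*k^2 + 12*k - 35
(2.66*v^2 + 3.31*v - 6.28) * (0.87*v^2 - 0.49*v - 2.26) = 2.3142*v^4 + 1.5763*v^3 - 13.0971*v^2 - 4.4034*v + 14.1928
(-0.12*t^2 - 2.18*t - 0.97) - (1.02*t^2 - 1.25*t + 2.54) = -1.14*t^2 - 0.93*t - 3.51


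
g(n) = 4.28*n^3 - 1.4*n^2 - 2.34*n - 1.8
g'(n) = 12.84*n^2 - 2.8*n - 2.34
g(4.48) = 344.46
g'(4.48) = 242.82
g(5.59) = 688.99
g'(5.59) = 383.23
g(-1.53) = -16.83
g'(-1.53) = 32.00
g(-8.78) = -2986.04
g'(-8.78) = 1012.06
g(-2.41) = -64.20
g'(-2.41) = 78.98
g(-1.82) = -27.98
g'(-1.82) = 45.29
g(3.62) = 174.42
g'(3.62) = 155.78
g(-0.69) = -2.26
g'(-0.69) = 5.71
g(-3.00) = -122.94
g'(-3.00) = 121.62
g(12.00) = 7164.36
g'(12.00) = 1813.02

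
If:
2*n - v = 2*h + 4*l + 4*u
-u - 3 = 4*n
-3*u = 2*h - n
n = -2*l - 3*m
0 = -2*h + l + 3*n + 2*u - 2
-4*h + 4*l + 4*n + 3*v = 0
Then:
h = -263/151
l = -43/151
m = 77/151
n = -145/151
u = 127/151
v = -100/151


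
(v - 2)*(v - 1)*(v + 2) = v^3 - v^2 - 4*v + 4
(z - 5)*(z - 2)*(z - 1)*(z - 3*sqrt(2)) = z^4 - 8*z^3 - 3*sqrt(2)*z^3 + 17*z^2 + 24*sqrt(2)*z^2 - 51*sqrt(2)*z - 10*z + 30*sqrt(2)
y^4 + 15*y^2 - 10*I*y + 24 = (y - 3*I)*(y - 2*I)*(y + I)*(y + 4*I)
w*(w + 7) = w^2 + 7*w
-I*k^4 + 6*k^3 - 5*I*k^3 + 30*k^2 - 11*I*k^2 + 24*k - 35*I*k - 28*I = (k + 4)*(k - I)*(k + 7*I)*(-I*k - I)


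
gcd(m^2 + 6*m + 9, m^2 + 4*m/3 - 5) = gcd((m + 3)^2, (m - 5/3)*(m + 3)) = m + 3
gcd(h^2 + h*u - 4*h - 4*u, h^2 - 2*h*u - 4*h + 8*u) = h - 4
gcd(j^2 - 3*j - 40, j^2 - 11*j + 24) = j - 8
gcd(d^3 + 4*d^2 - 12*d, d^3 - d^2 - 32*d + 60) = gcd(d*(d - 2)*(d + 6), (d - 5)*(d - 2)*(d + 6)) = d^2 + 4*d - 12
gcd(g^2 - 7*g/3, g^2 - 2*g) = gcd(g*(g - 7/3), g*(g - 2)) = g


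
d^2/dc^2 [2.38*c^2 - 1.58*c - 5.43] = 4.76000000000000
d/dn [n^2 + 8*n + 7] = 2*n + 8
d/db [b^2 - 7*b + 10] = 2*b - 7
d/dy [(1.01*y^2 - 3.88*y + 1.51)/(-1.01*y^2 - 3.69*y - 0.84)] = (-7.6457*y^2 + 1.3534*y + 8.8311)/(1.0201*y^4 + 7.4538*y^3 + 15.3129*y^2 + 6.1992*y + 0.7056)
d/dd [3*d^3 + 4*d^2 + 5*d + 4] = 9*d^2 + 8*d + 5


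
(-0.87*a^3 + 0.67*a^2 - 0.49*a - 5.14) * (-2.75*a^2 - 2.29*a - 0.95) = 2.3925*a^5 + 0.1498*a^4 + 0.6397*a^3 + 14.6206*a^2 + 12.2361*a + 4.883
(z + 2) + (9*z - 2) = 10*z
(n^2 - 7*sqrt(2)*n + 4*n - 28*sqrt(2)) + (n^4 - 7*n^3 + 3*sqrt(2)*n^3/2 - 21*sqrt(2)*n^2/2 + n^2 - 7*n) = n^4 - 7*n^3 + 3*sqrt(2)*n^3/2 - 21*sqrt(2)*n^2/2 + 2*n^2 - 7*sqrt(2)*n - 3*n - 28*sqrt(2)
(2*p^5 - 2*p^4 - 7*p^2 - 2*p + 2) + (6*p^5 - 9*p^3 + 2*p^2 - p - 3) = 8*p^5 - 2*p^4 - 9*p^3 - 5*p^2 - 3*p - 1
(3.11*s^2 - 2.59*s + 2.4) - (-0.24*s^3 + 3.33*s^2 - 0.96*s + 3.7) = 0.24*s^3 - 0.22*s^2 - 1.63*s - 1.3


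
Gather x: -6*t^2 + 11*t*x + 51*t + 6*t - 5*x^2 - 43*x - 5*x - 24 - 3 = -6*t^2 + 57*t - 5*x^2 + x*(11*t - 48) - 27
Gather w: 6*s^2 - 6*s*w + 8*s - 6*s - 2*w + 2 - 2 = 6*s^2 + 2*s + w*(-6*s - 2)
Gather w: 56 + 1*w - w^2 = -w^2 + w + 56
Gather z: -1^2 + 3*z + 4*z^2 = 4*z^2 + 3*z - 1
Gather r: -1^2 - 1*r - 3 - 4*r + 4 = -5*r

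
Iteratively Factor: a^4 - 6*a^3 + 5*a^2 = (a)*(a^3 - 6*a^2 + 5*a) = a*(a - 1)*(a^2 - 5*a) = a^2*(a - 1)*(a - 5)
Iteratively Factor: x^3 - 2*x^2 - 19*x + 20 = (x - 5)*(x^2 + 3*x - 4) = (x - 5)*(x + 4)*(x - 1)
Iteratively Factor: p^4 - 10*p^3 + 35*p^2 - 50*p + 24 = (p - 1)*(p^3 - 9*p^2 + 26*p - 24) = (p - 2)*(p - 1)*(p^2 - 7*p + 12) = (p - 4)*(p - 2)*(p - 1)*(p - 3)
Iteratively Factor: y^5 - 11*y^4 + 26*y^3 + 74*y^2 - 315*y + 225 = (y - 3)*(y^4 - 8*y^3 + 2*y^2 + 80*y - 75) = (y - 5)*(y - 3)*(y^3 - 3*y^2 - 13*y + 15) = (y - 5)^2*(y - 3)*(y^2 + 2*y - 3) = (y - 5)^2*(y - 3)*(y - 1)*(y + 3)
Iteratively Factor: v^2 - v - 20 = (v + 4)*(v - 5)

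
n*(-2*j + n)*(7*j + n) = -14*j^2*n + 5*j*n^2 + n^3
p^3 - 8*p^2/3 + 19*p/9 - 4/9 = (p - 4/3)*(p - 1)*(p - 1/3)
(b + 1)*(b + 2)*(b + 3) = b^3 + 6*b^2 + 11*b + 6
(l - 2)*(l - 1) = l^2 - 3*l + 2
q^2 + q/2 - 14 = (q - 7/2)*(q + 4)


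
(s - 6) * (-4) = 24 - 4*s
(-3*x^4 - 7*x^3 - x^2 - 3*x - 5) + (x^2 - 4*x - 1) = -3*x^4 - 7*x^3 - 7*x - 6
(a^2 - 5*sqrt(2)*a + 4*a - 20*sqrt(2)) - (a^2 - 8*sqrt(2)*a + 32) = 4*a + 3*sqrt(2)*a - 32 - 20*sqrt(2)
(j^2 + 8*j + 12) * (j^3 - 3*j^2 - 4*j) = j^5 + 5*j^4 - 16*j^3 - 68*j^2 - 48*j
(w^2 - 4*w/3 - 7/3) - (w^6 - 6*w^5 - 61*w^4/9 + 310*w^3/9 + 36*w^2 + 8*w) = -w^6 + 6*w^5 + 61*w^4/9 - 310*w^3/9 - 35*w^2 - 28*w/3 - 7/3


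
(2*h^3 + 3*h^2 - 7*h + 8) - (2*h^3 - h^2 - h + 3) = 4*h^2 - 6*h + 5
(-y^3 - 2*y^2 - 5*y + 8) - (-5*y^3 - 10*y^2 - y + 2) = 4*y^3 + 8*y^2 - 4*y + 6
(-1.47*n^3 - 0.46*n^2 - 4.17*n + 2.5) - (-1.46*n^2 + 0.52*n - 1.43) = -1.47*n^3 + 1.0*n^2 - 4.69*n + 3.93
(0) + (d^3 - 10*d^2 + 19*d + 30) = d^3 - 10*d^2 + 19*d + 30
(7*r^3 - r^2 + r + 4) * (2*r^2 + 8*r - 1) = 14*r^5 + 54*r^4 - 13*r^3 + 17*r^2 + 31*r - 4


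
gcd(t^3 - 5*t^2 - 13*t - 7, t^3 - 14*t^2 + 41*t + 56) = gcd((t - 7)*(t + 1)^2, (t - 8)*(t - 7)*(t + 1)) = t^2 - 6*t - 7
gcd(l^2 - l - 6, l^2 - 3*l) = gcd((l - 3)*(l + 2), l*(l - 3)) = l - 3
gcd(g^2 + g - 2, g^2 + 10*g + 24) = 1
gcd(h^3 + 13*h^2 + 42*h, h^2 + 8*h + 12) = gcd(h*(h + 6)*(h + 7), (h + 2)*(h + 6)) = h + 6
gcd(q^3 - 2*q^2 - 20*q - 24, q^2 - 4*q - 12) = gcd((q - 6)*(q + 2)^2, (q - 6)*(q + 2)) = q^2 - 4*q - 12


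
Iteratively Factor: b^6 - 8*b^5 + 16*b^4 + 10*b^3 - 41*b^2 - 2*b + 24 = (b - 3)*(b^5 - 5*b^4 + b^3 + 13*b^2 - 2*b - 8) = (b - 4)*(b - 3)*(b^4 - b^3 - 3*b^2 + b + 2) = (b - 4)*(b - 3)*(b + 1)*(b^3 - 2*b^2 - b + 2) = (b - 4)*(b - 3)*(b + 1)^2*(b^2 - 3*b + 2) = (b - 4)*(b - 3)*(b - 2)*(b + 1)^2*(b - 1)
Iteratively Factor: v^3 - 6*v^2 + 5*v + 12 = (v - 3)*(v^2 - 3*v - 4) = (v - 3)*(v + 1)*(v - 4)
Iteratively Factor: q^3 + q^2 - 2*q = (q - 1)*(q^2 + 2*q) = q*(q - 1)*(q + 2)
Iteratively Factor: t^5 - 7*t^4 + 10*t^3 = (t - 5)*(t^4 - 2*t^3) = t*(t - 5)*(t^3 - 2*t^2) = t*(t - 5)*(t - 2)*(t^2) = t^2*(t - 5)*(t - 2)*(t)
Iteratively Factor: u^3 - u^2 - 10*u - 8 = (u - 4)*(u^2 + 3*u + 2) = (u - 4)*(u + 1)*(u + 2)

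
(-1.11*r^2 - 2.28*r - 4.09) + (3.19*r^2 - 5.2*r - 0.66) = 2.08*r^2 - 7.48*r - 4.75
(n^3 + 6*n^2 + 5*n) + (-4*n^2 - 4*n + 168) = n^3 + 2*n^2 + n + 168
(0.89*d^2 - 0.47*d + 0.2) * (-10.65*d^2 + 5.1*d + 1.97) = -9.4785*d^4 + 9.5445*d^3 - 2.7737*d^2 + 0.0941000000000001*d + 0.394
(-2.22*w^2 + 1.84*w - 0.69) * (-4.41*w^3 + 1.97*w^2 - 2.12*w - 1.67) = 9.7902*w^5 - 12.4878*w^4 + 11.3741*w^3 - 1.5527*w^2 - 1.61*w + 1.1523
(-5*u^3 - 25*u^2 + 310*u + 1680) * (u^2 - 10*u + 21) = -5*u^5 + 25*u^4 + 455*u^3 - 1945*u^2 - 10290*u + 35280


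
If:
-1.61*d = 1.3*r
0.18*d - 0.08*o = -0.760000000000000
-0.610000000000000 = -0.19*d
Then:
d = 3.21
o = 16.72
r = -3.98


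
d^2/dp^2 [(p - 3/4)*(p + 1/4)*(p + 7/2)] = 6*p + 6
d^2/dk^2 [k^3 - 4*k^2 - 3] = 6*k - 8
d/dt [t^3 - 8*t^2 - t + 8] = 3*t^2 - 16*t - 1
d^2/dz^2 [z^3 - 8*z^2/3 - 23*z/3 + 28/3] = 6*z - 16/3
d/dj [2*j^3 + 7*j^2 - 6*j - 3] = 6*j^2 + 14*j - 6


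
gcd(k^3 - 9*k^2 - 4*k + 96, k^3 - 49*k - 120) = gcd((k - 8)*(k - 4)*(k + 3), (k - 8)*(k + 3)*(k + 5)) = k^2 - 5*k - 24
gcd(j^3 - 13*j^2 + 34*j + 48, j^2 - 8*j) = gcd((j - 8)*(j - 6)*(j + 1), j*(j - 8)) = j - 8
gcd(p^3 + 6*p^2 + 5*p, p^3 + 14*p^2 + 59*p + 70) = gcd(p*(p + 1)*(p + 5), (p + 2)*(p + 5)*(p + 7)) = p + 5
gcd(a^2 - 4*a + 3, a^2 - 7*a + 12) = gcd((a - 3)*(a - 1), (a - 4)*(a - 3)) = a - 3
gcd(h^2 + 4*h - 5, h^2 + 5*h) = h + 5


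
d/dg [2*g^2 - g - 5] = 4*g - 1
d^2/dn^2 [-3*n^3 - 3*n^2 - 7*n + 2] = -18*n - 6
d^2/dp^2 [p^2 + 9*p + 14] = 2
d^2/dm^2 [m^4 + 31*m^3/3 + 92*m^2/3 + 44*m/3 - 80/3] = 12*m^2 + 62*m + 184/3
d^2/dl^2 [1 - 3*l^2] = -6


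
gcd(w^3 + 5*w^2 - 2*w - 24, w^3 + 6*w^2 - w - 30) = w^2 + w - 6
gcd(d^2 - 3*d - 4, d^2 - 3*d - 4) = d^2 - 3*d - 4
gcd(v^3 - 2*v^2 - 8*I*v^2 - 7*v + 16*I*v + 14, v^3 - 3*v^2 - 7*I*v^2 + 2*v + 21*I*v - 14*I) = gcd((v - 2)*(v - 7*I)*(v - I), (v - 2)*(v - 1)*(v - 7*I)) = v^2 + v*(-2 - 7*I) + 14*I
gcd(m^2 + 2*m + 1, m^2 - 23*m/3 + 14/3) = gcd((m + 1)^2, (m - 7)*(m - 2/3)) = 1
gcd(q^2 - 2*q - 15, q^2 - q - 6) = 1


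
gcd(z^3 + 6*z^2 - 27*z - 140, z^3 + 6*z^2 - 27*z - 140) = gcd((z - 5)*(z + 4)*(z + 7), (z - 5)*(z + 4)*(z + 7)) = z^3 + 6*z^2 - 27*z - 140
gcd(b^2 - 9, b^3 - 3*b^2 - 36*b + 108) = b - 3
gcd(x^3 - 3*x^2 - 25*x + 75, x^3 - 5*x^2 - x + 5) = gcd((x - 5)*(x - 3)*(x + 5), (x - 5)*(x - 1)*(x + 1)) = x - 5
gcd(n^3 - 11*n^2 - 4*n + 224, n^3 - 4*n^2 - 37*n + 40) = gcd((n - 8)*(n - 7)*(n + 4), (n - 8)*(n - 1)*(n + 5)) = n - 8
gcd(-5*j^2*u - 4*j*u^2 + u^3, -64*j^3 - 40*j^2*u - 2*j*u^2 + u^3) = 1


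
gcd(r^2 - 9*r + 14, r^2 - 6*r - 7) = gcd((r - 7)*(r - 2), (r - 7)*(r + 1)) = r - 7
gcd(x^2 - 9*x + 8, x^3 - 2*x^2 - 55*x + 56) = x^2 - 9*x + 8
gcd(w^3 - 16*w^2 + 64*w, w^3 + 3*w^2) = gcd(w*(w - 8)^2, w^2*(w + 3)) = w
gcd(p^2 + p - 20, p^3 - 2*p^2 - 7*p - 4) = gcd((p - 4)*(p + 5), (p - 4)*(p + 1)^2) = p - 4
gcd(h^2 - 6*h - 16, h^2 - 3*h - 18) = 1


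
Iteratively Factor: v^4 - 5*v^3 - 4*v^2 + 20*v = (v - 2)*(v^3 - 3*v^2 - 10*v) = v*(v - 2)*(v^2 - 3*v - 10) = v*(v - 2)*(v + 2)*(v - 5)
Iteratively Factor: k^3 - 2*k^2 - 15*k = (k - 5)*(k^2 + 3*k) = k*(k - 5)*(k + 3)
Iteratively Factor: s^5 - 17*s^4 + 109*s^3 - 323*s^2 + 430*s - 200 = (s - 5)*(s^4 - 12*s^3 + 49*s^2 - 78*s + 40) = (s - 5)*(s - 4)*(s^3 - 8*s^2 + 17*s - 10) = (s - 5)*(s - 4)*(s - 1)*(s^2 - 7*s + 10) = (s - 5)^2*(s - 4)*(s - 1)*(s - 2)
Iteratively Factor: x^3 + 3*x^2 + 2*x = (x + 1)*(x^2 + 2*x) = x*(x + 1)*(x + 2)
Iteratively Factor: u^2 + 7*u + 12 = (u + 4)*(u + 3)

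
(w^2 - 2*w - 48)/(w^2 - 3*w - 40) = (w + 6)/(w + 5)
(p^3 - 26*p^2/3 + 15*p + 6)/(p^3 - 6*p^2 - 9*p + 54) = (p + 1/3)/(p + 3)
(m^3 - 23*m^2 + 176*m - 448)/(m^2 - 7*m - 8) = (m^2 - 15*m + 56)/(m + 1)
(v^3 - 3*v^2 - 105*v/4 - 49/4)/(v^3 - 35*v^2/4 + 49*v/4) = (4*v^2 + 16*v + 7)/(v*(4*v - 7))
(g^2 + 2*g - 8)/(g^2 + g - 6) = (g + 4)/(g + 3)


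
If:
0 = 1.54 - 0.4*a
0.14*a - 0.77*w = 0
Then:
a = 3.85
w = 0.70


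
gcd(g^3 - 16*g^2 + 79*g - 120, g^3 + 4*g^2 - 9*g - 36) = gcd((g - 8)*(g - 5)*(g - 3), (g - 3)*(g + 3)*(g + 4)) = g - 3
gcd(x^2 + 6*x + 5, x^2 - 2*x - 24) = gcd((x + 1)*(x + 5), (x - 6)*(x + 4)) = 1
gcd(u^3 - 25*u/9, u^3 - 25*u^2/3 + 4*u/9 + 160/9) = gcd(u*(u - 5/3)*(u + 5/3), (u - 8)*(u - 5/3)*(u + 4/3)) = u - 5/3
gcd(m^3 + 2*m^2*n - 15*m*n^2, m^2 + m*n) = m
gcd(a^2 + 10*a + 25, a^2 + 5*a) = a + 5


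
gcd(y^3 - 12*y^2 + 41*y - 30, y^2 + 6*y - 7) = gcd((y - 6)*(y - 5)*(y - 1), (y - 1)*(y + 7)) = y - 1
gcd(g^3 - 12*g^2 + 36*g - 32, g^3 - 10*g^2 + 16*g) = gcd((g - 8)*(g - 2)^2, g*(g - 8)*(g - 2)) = g^2 - 10*g + 16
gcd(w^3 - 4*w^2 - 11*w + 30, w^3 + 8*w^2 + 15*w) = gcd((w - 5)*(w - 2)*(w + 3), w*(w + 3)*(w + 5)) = w + 3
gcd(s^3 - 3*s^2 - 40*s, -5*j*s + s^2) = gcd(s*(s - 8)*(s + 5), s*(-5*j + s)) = s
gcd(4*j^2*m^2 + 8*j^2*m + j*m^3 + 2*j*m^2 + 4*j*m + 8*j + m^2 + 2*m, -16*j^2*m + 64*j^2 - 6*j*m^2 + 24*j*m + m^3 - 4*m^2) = 1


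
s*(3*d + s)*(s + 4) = 3*d*s^2 + 12*d*s + s^3 + 4*s^2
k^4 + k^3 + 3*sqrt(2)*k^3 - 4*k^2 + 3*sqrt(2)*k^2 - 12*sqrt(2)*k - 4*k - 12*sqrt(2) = (k - 2)*(k + 1)*(k + 2)*(k + 3*sqrt(2))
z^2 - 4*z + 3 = (z - 3)*(z - 1)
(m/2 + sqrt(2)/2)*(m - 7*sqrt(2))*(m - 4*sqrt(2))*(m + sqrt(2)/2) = m^4/2 - 19*sqrt(2)*m^3/4 + 12*m^2 + 73*sqrt(2)*m/2 + 28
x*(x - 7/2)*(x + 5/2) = x^3 - x^2 - 35*x/4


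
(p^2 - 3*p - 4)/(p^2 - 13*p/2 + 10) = 2*(p + 1)/(2*p - 5)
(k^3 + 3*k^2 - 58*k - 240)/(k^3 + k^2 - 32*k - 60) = (k^2 - 2*k - 48)/(k^2 - 4*k - 12)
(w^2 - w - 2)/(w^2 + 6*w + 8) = (w^2 - w - 2)/(w^2 + 6*w + 8)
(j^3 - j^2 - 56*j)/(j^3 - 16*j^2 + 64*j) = (j + 7)/(j - 8)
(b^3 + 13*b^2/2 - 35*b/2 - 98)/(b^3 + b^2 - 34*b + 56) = (b + 7/2)/(b - 2)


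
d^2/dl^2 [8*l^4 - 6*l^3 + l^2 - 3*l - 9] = 96*l^2 - 36*l + 2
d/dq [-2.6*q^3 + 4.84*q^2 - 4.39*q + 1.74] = -7.8*q^2 + 9.68*q - 4.39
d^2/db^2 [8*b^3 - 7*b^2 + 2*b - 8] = 48*b - 14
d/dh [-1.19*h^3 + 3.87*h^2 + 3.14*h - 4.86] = -3.57*h^2 + 7.74*h + 3.14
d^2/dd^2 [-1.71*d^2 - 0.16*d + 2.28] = -3.42000000000000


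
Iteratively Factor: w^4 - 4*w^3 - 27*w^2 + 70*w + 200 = (w - 5)*(w^3 + w^2 - 22*w - 40) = (w - 5)*(w + 2)*(w^2 - w - 20) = (w - 5)*(w + 2)*(w + 4)*(w - 5)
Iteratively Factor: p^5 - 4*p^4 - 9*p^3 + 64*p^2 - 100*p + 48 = (p + 4)*(p^4 - 8*p^3 + 23*p^2 - 28*p + 12) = (p - 3)*(p + 4)*(p^3 - 5*p^2 + 8*p - 4) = (p - 3)*(p - 2)*(p + 4)*(p^2 - 3*p + 2) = (p - 3)*(p - 2)^2*(p + 4)*(p - 1)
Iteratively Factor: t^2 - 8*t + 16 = (t - 4)*(t - 4)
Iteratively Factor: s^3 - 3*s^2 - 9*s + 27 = (s - 3)*(s^2 - 9) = (s - 3)^2*(s + 3)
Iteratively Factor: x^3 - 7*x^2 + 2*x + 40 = (x + 2)*(x^2 - 9*x + 20) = (x - 4)*(x + 2)*(x - 5)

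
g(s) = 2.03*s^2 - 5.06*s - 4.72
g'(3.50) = 9.15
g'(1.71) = 1.88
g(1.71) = -7.44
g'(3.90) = 10.77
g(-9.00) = 205.25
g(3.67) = 4.05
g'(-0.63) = -7.62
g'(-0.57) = -7.37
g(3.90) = 6.42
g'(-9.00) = -41.60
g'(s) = 4.06*s - 5.06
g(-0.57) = -1.18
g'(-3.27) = -18.34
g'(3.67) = 9.84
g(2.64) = -3.93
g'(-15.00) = -65.96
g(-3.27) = 33.53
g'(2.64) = 5.66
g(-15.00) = 527.93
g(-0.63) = -0.73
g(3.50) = 2.44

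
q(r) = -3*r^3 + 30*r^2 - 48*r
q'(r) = -9*r^2 + 60*r - 48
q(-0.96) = 76.38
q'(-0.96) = -113.89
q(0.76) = -20.47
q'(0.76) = -7.60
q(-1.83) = 206.69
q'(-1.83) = -187.94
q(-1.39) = 132.74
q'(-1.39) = -148.79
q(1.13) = -20.26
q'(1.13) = 8.31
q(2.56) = 23.40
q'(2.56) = 46.62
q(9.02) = -193.76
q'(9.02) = -239.04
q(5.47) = 144.07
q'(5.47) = 10.91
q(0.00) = 0.00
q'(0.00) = -48.00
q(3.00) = 45.00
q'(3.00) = 51.00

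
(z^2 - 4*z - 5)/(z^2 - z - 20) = (z + 1)/(z + 4)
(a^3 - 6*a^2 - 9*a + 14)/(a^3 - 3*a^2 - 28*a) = (a^2 + a - 2)/(a*(a + 4))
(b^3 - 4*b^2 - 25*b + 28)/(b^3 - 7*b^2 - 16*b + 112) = (b - 1)/(b - 4)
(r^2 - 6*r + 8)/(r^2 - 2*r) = (r - 4)/r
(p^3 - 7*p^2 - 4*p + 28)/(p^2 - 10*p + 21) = (p^2 - 4)/(p - 3)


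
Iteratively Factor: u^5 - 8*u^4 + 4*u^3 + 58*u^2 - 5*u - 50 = (u + 1)*(u^4 - 9*u^3 + 13*u^2 + 45*u - 50) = (u - 5)*(u + 1)*(u^3 - 4*u^2 - 7*u + 10) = (u - 5)*(u + 1)*(u + 2)*(u^2 - 6*u + 5) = (u - 5)^2*(u + 1)*(u + 2)*(u - 1)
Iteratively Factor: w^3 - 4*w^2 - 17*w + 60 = (w + 4)*(w^2 - 8*w + 15) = (w - 5)*(w + 4)*(w - 3)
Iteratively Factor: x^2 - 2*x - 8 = (x - 4)*(x + 2)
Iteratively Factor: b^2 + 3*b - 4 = (b + 4)*(b - 1)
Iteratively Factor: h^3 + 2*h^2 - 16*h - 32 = (h - 4)*(h^2 + 6*h + 8) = (h - 4)*(h + 2)*(h + 4)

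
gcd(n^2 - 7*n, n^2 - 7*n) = n^2 - 7*n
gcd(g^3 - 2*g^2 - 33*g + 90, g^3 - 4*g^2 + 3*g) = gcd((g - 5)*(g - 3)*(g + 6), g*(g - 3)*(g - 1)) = g - 3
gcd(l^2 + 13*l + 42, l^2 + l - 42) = l + 7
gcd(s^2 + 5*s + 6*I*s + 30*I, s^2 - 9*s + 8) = 1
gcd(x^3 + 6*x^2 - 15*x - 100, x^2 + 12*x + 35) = x + 5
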